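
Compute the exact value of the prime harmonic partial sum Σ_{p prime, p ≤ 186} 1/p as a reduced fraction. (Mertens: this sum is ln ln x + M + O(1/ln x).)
Σ 1/p = 10408867916382550633331528920459565913027063402071390584941986323453055203/5397346292805549782720214077673687806275517530364350655459511599582614290

π(186) = 42, so the primes ≤ 186 are [2, 3, 5, 7, 11, 13, 17, 19, 23, 29, 31, 37, 41, 43, 47, 53, 59, 61, 67, 71, 73, 79, 83, 89, 97, 101, 103, 107, 109, 113, 127, 131, 137, 139, 149, 151, 157, 163, 167, 173, 179, 181]. Summing 1/p over these primes: 10408867916382550633331528920459565913027063402071390584941986323453055203/5397346292805549782720214077673687806275517530364350655459511599582614290 ≈ 1.9285. Mertens estimate ln ln(186) + 0.2615 ≈ 1.9151.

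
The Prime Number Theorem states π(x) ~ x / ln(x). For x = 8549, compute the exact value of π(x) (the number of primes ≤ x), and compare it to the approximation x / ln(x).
π(8549) = 1066;  x/ln(x) ≈ 944.27;  relative error ≈ 11.42%.

Directly count primes up to 8549: π(8549) = 1066. The PNT approximation gives 8549/ln(8549) ≈ 8549/9.05357 ≈ 944.27. Relative error (π(x) − x/ln(x)) / π(x) ≈ 11.42%; the approximation is known to undercount slightly (Li(x) is a better estimate).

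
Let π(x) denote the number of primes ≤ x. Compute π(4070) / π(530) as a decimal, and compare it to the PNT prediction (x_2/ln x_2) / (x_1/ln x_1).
π(4070)/π(530) = 560/99 ≈ 5.6566;  PNT prediction ≈ 5.7958.

π(530) = 99 and π(4070) = 560, so π(4070)/π(530) ≈ 5.6566. The PNT-predicted ratio is (4070/ln(4070)) / (530/ln(530)) ≈ 5.7958. The two agree to within a few percent, as expected.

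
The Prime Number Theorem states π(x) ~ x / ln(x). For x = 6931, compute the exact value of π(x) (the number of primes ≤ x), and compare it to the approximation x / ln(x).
π(6931) = 890;  x/ln(x) ≈ 783.72;  relative error ≈ 11.94%.

Directly count primes up to 6931: π(6931) = 890. The PNT approximation gives 6931/ln(6931) ≈ 6931/8.84376 ≈ 783.72. Relative error (π(x) − x/ln(x)) / π(x) ≈ 11.94%; the approximation is known to undercount slightly (Li(x) is a better estimate).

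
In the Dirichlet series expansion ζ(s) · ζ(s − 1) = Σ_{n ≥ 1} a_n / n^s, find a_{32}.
σ(32) = 63

In the product (Σ m^0/m^s)(Σ k / k^s) = Σ (Σ_{d | n} d) / n^s, the coefficient of 1/n^s is σ(n) = Σ_{d | n} d. For n = 32, divisors are [1, 2, 4, 8, 16, 32]; summing: σ(32) = 63.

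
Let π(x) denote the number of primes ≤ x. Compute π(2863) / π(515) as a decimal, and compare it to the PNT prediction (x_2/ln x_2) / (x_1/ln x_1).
π(2863)/π(515) = 416/97 ≈ 4.2887;  PNT prediction ≈ 4.3611.

π(515) = 97 and π(2863) = 416, so π(2863)/π(515) ≈ 4.2887. The PNT-predicted ratio is (2863/ln(2863)) / (515/ln(515)) ≈ 4.3611. The two agree to within a few percent, as expected.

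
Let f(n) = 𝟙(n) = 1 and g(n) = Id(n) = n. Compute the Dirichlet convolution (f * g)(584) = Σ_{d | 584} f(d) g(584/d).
(𝟙 * Id)(584) = 1110

Divisors of 584: [1, 2, 4, 8, 73, 146, 292, 584]. For each d | 584:
  d = 1: 𝟙(1) · Id(584/1) = 1 · 584 = 584
  d = 2: 𝟙(2) · Id(584/2) = 1 · 292 = 292
  d = 4: 𝟙(4) · Id(584/4) = 1 · 146 = 146
  d = 8: 𝟙(8) · Id(584/8) = 1 · 73 = 73
  d = 73: 𝟙(73) · Id(584/73) = 1 · 8 = 8
  d = 146: 𝟙(146) · Id(584/146) = 1 · 4 = 4
  d = 292: 𝟙(292) · Id(584/292) = 1 · 2 = 2
  d = 584: 𝟙(584) · Id(584/584) = 1 · 1 = 1
Summing: (𝟙 * Id)(584) = 584 + 292 + 146 + 73 + 8 + 4 + 2 + 1 = 1110.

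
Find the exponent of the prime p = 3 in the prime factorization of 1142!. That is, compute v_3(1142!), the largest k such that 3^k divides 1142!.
v_3(1142!) = 567

Legendre's formula: v_p(n!) = Σ_{k ≥ 1} ⌊n / p^k⌋. For p = 3, n = 1142, the terms are:
  ⌊1142/3^1⌋ = ⌊1142/3⌋ = 380
  ⌊1142/3^2⌋ = ⌊1142/9⌋ = 126
  ⌊1142/3^3⌋ = ⌊1142/27⌋ = 42
  ⌊1142/3^4⌋ = ⌊1142/81⌋ = 14
  ⌊1142/3^5⌋ = ⌊1142/243⌋ = 4
  ⌊1142/3^6⌋ = ⌊1142/729⌋ = 1
(the next term ⌊1142/3^7⌋ = 0, terminating the sum). Summing: v_3(1142!) = 380 + 126 + 42 + 14 + 4 + 1 = 567.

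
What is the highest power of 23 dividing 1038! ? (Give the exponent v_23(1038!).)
v_23(1038!) = 46

Legendre's formula: v_p(n!) = Σ_{k ≥ 1} ⌊n / p^k⌋. For p = 23, n = 1038, the terms are:
  ⌊1038/23^1⌋ = ⌊1038/23⌋ = 45
  ⌊1038/23^2⌋ = ⌊1038/529⌋ = 1
(the next term ⌊1038/23^3⌋ = 0, terminating the sum). Summing: v_23(1038!) = 45 + 1 = 46.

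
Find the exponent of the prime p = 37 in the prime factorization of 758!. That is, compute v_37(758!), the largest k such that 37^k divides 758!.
v_37(758!) = 20

Legendre's formula: v_p(n!) = Σ_{k ≥ 1} ⌊n / p^k⌋. For p = 37, n = 758, the terms are:
  ⌊758/37^1⌋ = ⌊758/37⌋ = 20
(the next term ⌊758/37^2⌋ = 0, terminating the sum). Summing: v_37(758!) = 20 = 20.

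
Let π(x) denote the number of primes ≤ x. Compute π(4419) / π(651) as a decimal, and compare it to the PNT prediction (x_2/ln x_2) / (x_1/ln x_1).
π(4419)/π(651) = 600/118 ≈ 5.0847;  PNT prediction ≈ 5.2392.

π(651) = 118 and π(4419) = 600, so π(4419)/π(651) ≈ 5.0847. The PNT-predicted ratio is (4419/ln(4419)) / (651/ln(651)) ≈ 5.2392. The two agree to within a few percent, as expected.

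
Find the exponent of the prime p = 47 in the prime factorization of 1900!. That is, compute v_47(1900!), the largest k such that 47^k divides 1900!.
v_47(1900!) = 40

Legendre's formula: v_p(n!) = Σ_{k ≥ 1} ⌊n / p^k⌋. For p = 47, n = 1900, the terms are:
  ⌊1900/47^1⌋ = ⌊1900/47⌋ = 40
(the next term ⌊1900/47^2⌋ = 0, terminating the sum). Summing: v_47(1900!) = 40 = 40.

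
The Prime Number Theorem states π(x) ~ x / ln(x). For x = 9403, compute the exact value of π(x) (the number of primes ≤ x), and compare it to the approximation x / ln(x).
π(9403) = 1163;  x/ln(x) ≈ 1027.79;  relative error ≈ 11.63%.

Directly count primes up to 9403: π(9403) = 1163. The PNT approximation gives 9403/ln(9403) ≈ 9403/9.14878 ≈ 1027.79. Relative error (π(x) − x/ln(x)) / π(x) ≈ 11.63%; the approximation is known to undercount slightly (Li(x) is a better estimate).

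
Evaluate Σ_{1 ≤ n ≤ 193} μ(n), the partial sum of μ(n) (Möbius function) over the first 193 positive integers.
Σ_{n ≤ 193} μ(n) = -6

Compute μ(n) for each 1 ≤ n ≤ 193: μ(1) = 1, μ(2) = -1, μ(3) = -1, μ(4) = 0, μ(5) = -1, μ(6) = 1, μ(7) = -1, μ(8) = 0, μ(9) = 0, μ(10) = 1, μ(11) = -1, μ(12) = 0, μ(13) = -1, μ(14) = 1, μ(15) = 1, μ(16) = 0, μ(17) = -1, μ(18) = 0, μ(19) = -1, μ(20) = 0, μ(21) = 1, μ(22) = 1, μ(23) = -1, μ(24) = 0, μ(25) = 0, μ(26) = 1, μ(27) = 0, μ(28) = 0, μ(29) = -1, μ(30) = -1, μ(31) = -1, μ(32) = 0, μ(33) = 1, μ(34) = 1, μ(35) = 1, μ(36) = 0, μ(37) = -1, μ(38) = 1, μ(39) = 1, μ(40) = 0, μ(41) = -1, μ(42) = -1, μ(43) = -1, μ(44) = 0, μ(45) = 0, μ(46) = 1, μ(47) = -1, μ(48) = 0, μ(49) = 0, μ(50) = 0, μ(51) = 1, μ(52) = 0, μ(53) = -1, μ(54) = 0, μ(55) = 1, μ(56) = 0, μ(57) = 1, μ(58) = 1, μ(59) = -1, μ(60) = 0, μ(61) = -1, μ(62) = 1, μ(63) = 0, μ(64) = 0, μ(65) = 1, μ(66) = -1, μ(67) = -1, μ(68) = 0, μ(69) = 1, μ(70) = -1, μ(71) = -1, μ(72) = 0, μ(73) = -1, μ(74) = 1, μ(75) = 0, μ(76) = 0, μ(77) = 1, μ(78) = -1, μ(79) = -1, μ(80) = 0, μ(81) = 0, μ(82) = 1, μ(83) = -1, μ(84) = 0, μ(85) = 1, μ(86) = 1, μ(87) = 1, μ(88) = 0, μ(89) = -1, μ(90) = 0, μ(91) = 1, μ(92) = 0, μ(93) = 1, μ(94) = 1, μ(95) = 1, μ(96) = 0, μ(97) = -1, μ(98) = 0, μ(99) = 0, μ(100) = 0, μ(101) = -1, μ(102) = -1, μ(103) = -1, μ(104) = 0, μ(105) = -1, μ(106) = 1, μ(107) = -1, μ(108) = 0, μ(109) = -1, μ(110) = -1, μ(111) = 1, μ(112) = 0, μ(113) = -1, μ(114) = -1, μ(115) = 1, μ(116) = 0, μ(117) = 0, μ(118) = 1, μ(119) = 1, μ(120) = 0, μ(121) = 0, μ(122) = 1, μ(123) = 1, μ(124) = 0, μ(125) = 0, μ(126) = 0, μ(127) = -1, μ(128) = 0, μ(129) = 1, μ(130) = -1, μ(131) = -1, μ(132) = 0, μ(133) = 1, μ(134) = 1, μ(135) = 0, μ(136) = 0, μ(137) = -1, μ(138) = -1, μ(139) = -1, μ(140) = 0, μ(141) = 1, μ(142) = 1, μ(143) = 1, μ(144) = 0, μ(145) = 1, μ(146) = 1, μ(147) = 0, μ(148) = 0, μ(149) = -1, μ(150) = 0, μ(151) = -1, μ(152) = 0, μ(153) = 0, μ(154) = -1, μ(155) = 1, μ(156) = 0, μ(157) = -1, μ(158) = 1, μ(159) = 1, μ(160) = 0, μ(161) = 1, μ(162) = 0, μ(163) = -1, μ(164) = 0, μ(165) = -1, μ(166) = 1, μ(167) = -1, μ(168) = 0, μ(169) = 0, μ(170) = -1, μ(171) = 0, μ(172) = 0, μ(173) = -1, μ(174) = -1, μ(175) = 0, μ(176) = 0, μ(177) = 1, μ(178) = 1, μ(179) = -1, μ(180) = 0, μ(181) = -1, μ(182) = -1, μ(183) = 1, μ(184) = 0, μ(185) = 1, μ(186) = -1, μ(187) = 1, μ(188) = 0, μ(189) = 0, μ(190) = -1, μ(191) = -1, μ(192) = 0, μ(193) = -1. Summing all 193 values: -6. (Mertens function M(x) = Σ_{n ≤ x} μ(n); on average M(x) should be small (PNT ⟺ M(x) = o(x)).)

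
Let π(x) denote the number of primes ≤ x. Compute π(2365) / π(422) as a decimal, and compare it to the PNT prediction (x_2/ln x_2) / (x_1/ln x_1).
π(2365)/π(422) = 350/82 ≈ 4.2683;  PNT prediction ≈ 4.3609.

π(422) = 82 and π(2365) = 350, so π(2365)/π(422) ≈ 4.2683. The PNT-predicted ratio is (2365/ln(2365)) / (422/ln(422)) ≈ 4.3609. The two agree to within a few percent, as expected.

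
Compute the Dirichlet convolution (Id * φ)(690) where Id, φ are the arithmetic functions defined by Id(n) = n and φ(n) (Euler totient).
(Id * φ)(690) = 6075

Divisors of 690: [1, 2, 3, 5, 6, 10, 15, 23, 30, 46, 69, 115, 138, 230, 345, 690]. For each d | 690:
  d = 1: Id(1) · φ(690/1) = 1 · 176 = 176
  d = 2: Id(2) · φ(690/2) = 2 · 176 = 352
  d = 3: Id(3) · φ(690/3) = 3 · 88 = 264
  d = 5: Id(5) · φ(690/5) = 5 · 44 = 220
  d = 6: Id(6) · φ(690/6) = 6 · 88 = 528
  d = 10: Id(10) · φ(690/10) = 10 · 44 = 440
  d = 15: Id(15) · φ(690/15) = 15 · 22 = 330
  d = 23: Id(23) · φ(690/23) = 23 · 8 = 184
  d = 30: Id(30) · φ(690/30) = 30 · 22 = 660
  d = 46: Id(46) · φ(690/46) = 46 · 8 = 368
  d = 69: Id(69) · φ(690/69) = 69 · 4 = 276
  d = 115: Id(115) · φ(690/115) = 115 · 2 = 230
  d = 138: Id(138) · φ(690/138) = 138 · 4 = 552
  d = 230: Id(230) · φ(690/230) = 230 · 2 = 460
  d = 345: Id(345) · φ(690/345) = 345 · 1 = 345
  d = 690: Id(690) · φ(690/690) = 690 · 1 = 690
Summing: (Id * φ)(690) = 176 + 352 + 264 + 220 + 528 + 440 + 330 + 184 + 660 + 368 + 276 + 230 + 552 + 460 + 345 + 690 = 6075.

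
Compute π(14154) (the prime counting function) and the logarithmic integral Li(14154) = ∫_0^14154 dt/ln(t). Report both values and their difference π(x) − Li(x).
π(14154) = 1666;  Li(14154) ≈ 1688.38;  π(x) − Li(x) ≈ -22.38.

Direct count of primes ≤ 14154 gives π(14154) = 1666. Numerical evaluation of the logarithmic integral gives Li(14154) ≈ 1688.38. The difference π(x) − Li(x) ≈ -22.38 is typically negative for small/moderate x (Li(x) overestimates), though Littlewood's theorem shows this sign changes infinitely often.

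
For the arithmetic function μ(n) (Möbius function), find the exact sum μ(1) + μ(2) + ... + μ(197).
Σ_{n ≤ 197} μ(n) = -7

Compute μ(n) for each 1 ≤ n ≤ 197: μ(1) = 1, μ(2) = -1, μ(3) = -1, μ(4) = 0, μ(5) = -1, μ(6) = 1, μ(7) = -1, μ(8) = 0, μ(9) = 0, μ(10) = 1, μ(11) = -1, μ(12) = 0, μ(13) = -1, μ(14) = 1, μ(15) = 1, μ(16) = 0, μ(17) = -1, μ(18) = 0, μ(19) = -1, μ(20) = 0, μ(21) = 1, μ(22) = 1, μ(23) = -1, μ(24) = 0, μ(25) = 0, μ(26) = 1, μ(27) = 0, μ(28) = 0, μ(29) = -1, μ(30) = -1, μ(31) = -1, μ(32) = 0, μ(33) = 1, μ(34) = 1, μ(35) = 1, μ(36) = 0, μ(37) = -1, μ(38) = 1, μ(39) = 1, μ(40) = 0, μ(41) = -1, μ(42) = -1, μ(43) = -1, μ(44) = 0, μ(45) = 0, μ(46) = 1, μ(47) = -1, μ(48) = 0, μ(49) = 0, μ(50) = 0, μ(51) = 1, μ(52) = 0, μ(53) = -1, μ(54) = 0, μ(55) = 1, μ(56) = 0, μ(57) = 1, μ(58) = 1, μ(59) = -1, μ(60) = 0, μ(61) = -1, μ(62) = 1, μ(63) = 0, μ(64) = 0, μ(65) = 1, μ(66) = -1, μ(67) = -1, μ(68) = 0, μ(69) = 1, μ(70) = -1, μ(71) = -1, μ(72) = 0, μ(73) = -1, μ(74) = 1, μ(75) = 0, μ(76) = 0, μ(77) = 1, μ(78) = -1, μ(79) = -1, μ(80) = 0, μ(81) = 0, μ(82) = 1, μ(83) = -1, μ(84) = 0, μ(85) = 1, μ(86) = 1, μ(87) = 1, μ(88) = 0, μ(89) = -1, μ(90) = 0, μ(91) = 1, μ(92) = 0, μ(93) = 1, μ(94) = 1, μ(95) = 1, μ(96) = 0, μ(97) = -1, μ(98) = 0, μ(99) = 0, μ(100) = 0, μ(101) = -1, μ(102) = -1, μ(103) = -1, μ(104) = 0, μ(105) = -1, μ(106) = 1, μ(107) = -1, μ(108) = 0, μ(109) = -1, μ(110) = -1, μ(111) = 1, μ(112) = 0, μ(113) = -1, μ(114) = -1, μ(115) = 1, μ(116) = 0, μ(117) = 0, μ(118) = 1, μ(119) = 1, μ(120) = 0, μ(121) = 0, μ(122) = 1, μ(123) = 1, μ(124) = 0, μ(125) = 0, μ(126) = 0, μ(127) = -1, μ(128) = 0, μ(129) = 1, μ(130) = -1, μ(131) = -1, μ(132) = 0, μ(133) = 1, μ(134) = 1, μ(135) = 0, μ(136) = 0, μ(137) = -1, μ(138) = -1, μ(139) = -1, μ(140) = 0, μ(141) = 1, μ(142) = 1, μ(143) = 1, μ(144) = 0, μ(145) = 1, μ(146) = 1, μ(147) = 0, μ(148) = 0, μ(149) = -1, μ(150) = 0, μ(151) = -1, μ(152) = 0, μ(153) = 0, μ(154) = -1, μ(155) = 1, μ(156) = 0, μ(157) = -1, μ(158) = 1, μ(159) = 1, μ(160) = 0, μ(161) = 1, μ(162) = 0, μ(163) = -1, μ(164) = 0, μ(165) = -1, μ(166) = 1, μ(167) = -1, μ(168) = 0, μ(169) = 0, μ(170) = -1, μ(171) = 0, μ(172) = 0, μ(173) = -1, μ(174) = -1, μ(175) = 0, μ(176) = 0, μ(177) = 1, μ(178) = 1, μ(179) = -1, μ(180) = 0, μ(181) = -1, μ(182) = -1, μ(183) = 1, μ(184) = 0, μ(185) = 1, μ(186) = -1, μ(187) = 1, μ(188) = 0, μ(189) = 0, μ(190) = -1, μ(191) = -1, μ(192) = 0, μ(193) = -1, μ(194) = 1, μ(195) = -1, μ(196) = 0, μ(197) = -1. Summing all 197 values: -7. (Mertens function M(x) = Σ_{n ≤ x} μ(n); on average M(x) should be small (PNT ⟺ M(x) = o(x)).)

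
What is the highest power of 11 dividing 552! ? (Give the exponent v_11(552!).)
v_11(552!) = 54

Legendre's formula: v_p(n!) = Σ_{k ≥ 1} ⌊n / p^k⌋. For p = 11, n = 552, the terms are:
  ⌊552/11^1⌋ = ⌊552/11⌋ = 50
  ⌊552/11^2⌋ = ⌊552/121⌋ = 4
(the next term ⌊552/11^3⌋ = 0, terminating the sum). Summing: v_11(552!) = 50 + 4 = 54.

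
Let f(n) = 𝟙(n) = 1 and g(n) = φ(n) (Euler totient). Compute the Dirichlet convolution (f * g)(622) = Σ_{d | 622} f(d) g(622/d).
(𝟙 * φ)(622) = 622

Divisors of 622: [1, 2, 311, 622]. For each d | 622:
  d = 1: 𝟙(1) · φ(622/1) = 1 · 310 = 310
  d = 2: 𝟙(2) · φ(622/2) = 1 · 310 = 310
  d = 311: 𝟙(311) · φ(622/311) = 1 · 1 = 1
  d = 622: 𝟙(622) · φ(622/622) = 1 · 1 = 1
Summing: (𝟙 * φ)(622) = 310 + 310 + 1 + 1 = 622.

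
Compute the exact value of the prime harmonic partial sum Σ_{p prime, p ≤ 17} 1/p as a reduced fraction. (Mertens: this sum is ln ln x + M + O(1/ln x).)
Σ 1/p = 716167/510510

π(17) = 7, so the primes ≤ 17 are [2, 3, 5, 7, 11, 13, 17]. Summing 1/p over these primes: 716167/510510 ≈ 1.4028. Mertens estimate ln ln(17) + 0.2615 ≈ 1.3029.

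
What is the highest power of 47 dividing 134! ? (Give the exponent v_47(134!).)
v_47(134!) = 2

Legendre's formula: v_p(n!) = Σ_{k ≥ 1} ⌊n / p^k⌋. For p = 47, n = 134, the terms are:
  ⌊134/47^1⌋ = ⌊134/47⌋ = 2
(the next term ⌊134/47^2⌋ = 0, terminating the sum). Summing: v_47(134!) = 2 = 2.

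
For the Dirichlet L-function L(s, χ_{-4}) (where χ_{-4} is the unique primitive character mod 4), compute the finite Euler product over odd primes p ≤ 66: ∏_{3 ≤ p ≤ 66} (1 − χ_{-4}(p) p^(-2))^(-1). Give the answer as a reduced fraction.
∏ = 41649646786025278187758845901/45453901250007819878400000000

The odd primes p ≤ 66 are [3, 5, 7, 11, 13, 17, 19, 23, 29, 31, 37, 41, 43, 47, 53, 59, 61]. For each, χ(p) = 1 if p ≡ 1 mod 4, χ(p) = −1 if p ≡ 3 mod 4. Taking (1 − χ(p)/p^2)^(-1) = p^2/(p^2 − χ(p)): (1 − (-1)/3^2)^(-1) · (1 − (1)/5^2)^(-1) · (1 − (-1)/7^2)^(-1) · (1 − (-1)/11^2)^(-1) · (1 − (1)/13^2)^(-1) · (1 − (1)/17^2)^(-1) · (1 − (-1)/19^2)^(-1) · (1 − (-1)/23^2)^(-1) · (1 − (1)/29^2)^(-1) · (1 − (-1)/31^2)^(-1) · (1 − (1)/37^2)^(-1) · (1 − (1)/41^2)^(-1) · (1 − (-1)/43^2)^(-1) · (1 − (-1)/47^2)^(-1) · (1 − (1)/53^2)^(-1) · (1 − (-1)/59^2)^(-1) · (1 − (1)/61^2)^(-1) = 41649646786025278187758845901/45453901250007819878400000000.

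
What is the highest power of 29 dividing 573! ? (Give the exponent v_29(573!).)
v_29(573!) = 19

Legendre's formula: v_p(n!) = Σ_{k ≥ 1} ⌊n / p^k⌋. For p = 29, n = 573, the terms are:
  ⌊573/29^1⌋ = ⌊573/29⌋ = 19
(the next term ⌊573/29^2⌋ = 0, terminating the sum). Summing: v_29(573!) = 19 = 19.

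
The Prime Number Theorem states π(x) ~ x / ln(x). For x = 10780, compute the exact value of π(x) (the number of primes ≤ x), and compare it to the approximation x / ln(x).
π(10780) = 1312;  x/ln(x) ≈ 1160.96;  relative error ≈ 11.51%.

Directly count primes up to 10780: π(10780) = 1312. The PNT approximation gives 10780/ln(10780) ≈ 10780/9.28545 ≈ 1160.96. Relative error (π(x) − x/ln(x)) / π(x) ≈ 11.51%; the approximation is known to undercount slightly (Li(x) is a better estimate).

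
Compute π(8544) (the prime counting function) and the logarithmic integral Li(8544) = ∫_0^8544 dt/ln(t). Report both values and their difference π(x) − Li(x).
π(8544) = 1066;  Li(8544) ≈ 1086.72;  π(x) − Li(x) ≈ -20.72.

Direct count of primes ≤ 8544 gives π(8544) = 1066. Numerical evaluation of the logarithmic integral gives Li(8544) ≈ 1086.72. The difference π(x) − Li(x) ≈ -20.72 is typically negative for small/moderate x (Li(x) overestimates), though Littlewood's theorem shows this sign changes infinitely often.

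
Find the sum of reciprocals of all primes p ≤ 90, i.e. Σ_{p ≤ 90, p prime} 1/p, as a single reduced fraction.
Σ 1/p = 42605658161771733665696611824842057/23768741896345550770650537601358310

π(90) = 24, so the primes ≤ 90 are [2, 3, 5, 7, 11, 13, 17, 19, 23, 29, 31, 37, 41, 43, 47, 53, 59, 61, 67, 71, 73, 79, 83, 89]. Summing 1/p over these primes: 42605658161771733665696611824842057/23768741896345550770650537601358310 ≈ 1.7925. Mertens estimate ln ln(90) + 0.2615 ≈ 1.7655.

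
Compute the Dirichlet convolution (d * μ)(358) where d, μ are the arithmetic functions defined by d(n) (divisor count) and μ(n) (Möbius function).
(d * μ)(358) = 1

Divisors of 358: [1, 2, 179, 358]. For each d | 358:
  d = 1: d(1) · μ(358/1) = 1 · 1 = 1
  d = 2: d(2) · μ(358/2) = 2 · -1 = -2
  d = 179: d(179) · μ(358/179) = 2 · -1 = -2
  d = 358: d(358) · μ(358/358) = 4 · 1 = 4
Summing: (d * μ)(358) = 1 + -2 + -2 + 4 = 1.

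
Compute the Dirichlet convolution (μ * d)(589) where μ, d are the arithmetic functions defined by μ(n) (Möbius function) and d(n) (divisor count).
(μ * d)(589) = 1

Divisors of 589: [1, 19, 31, 589]. For each d | 589:
  d = 1: μ(1) · d(589/1) = 1 · 4 = 4
  d = 19: μ(19) · d(589/19) = -1 · 2 = -2
  d = 31: μ(31) · d(589/31) = -1 · 2 = -2
  d = 589: μ(589) · d(589/589) = 1 · 1 = 1
Summing: (μ * d)(589) = 4 + -2 + -2 + 1 = 1.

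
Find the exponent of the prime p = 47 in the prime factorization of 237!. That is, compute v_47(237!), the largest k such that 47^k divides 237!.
v_47(237!) = 5

Legendre's formula: v_p(n!) = Σ_{k ≥ 1} ⌊n / p^k⌋. For p = 47, n = 237, the terms are:
  ⌊237/47^1⌋ = ⌊237/47⌋ = 5
(the next term ⌊237/47^2⌋ = 0, terminating the sum). Summing: v_47(237!) = 5 = 5.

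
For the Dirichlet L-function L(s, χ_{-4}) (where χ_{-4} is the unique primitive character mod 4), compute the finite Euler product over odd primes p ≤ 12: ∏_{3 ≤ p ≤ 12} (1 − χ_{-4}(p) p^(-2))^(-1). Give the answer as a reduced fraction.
∏ = 17787/19520

The odd primes p ≤ 12 are [3, 5, 7, 11]. For each, χ(p) = 1 if p ≡ 1 mod 4, χ(p) = −1 if p ≡ 3 mod 4. Taking (1 − χ(p)/p^2)^(-1) = p^2/(p^2 − χ(p)): (1 − (-1)/3^2)^(-1) · (1 − (1)/5^2)^(-1) · (1 − (-1)/7^2)^(-1) · (1 − (-1)/11^2)^(-1) = 17787/19520.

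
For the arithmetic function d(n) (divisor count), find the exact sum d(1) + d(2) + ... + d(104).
Σ_{n ≤ 104} d(n) = 502

Compute d(n) for each 1 ≤ n ≤ 104: d(1) = 1, d(2) = 2, d(3) = 2, d(4) = 3, d(5) = 2, d(6) = 4, d(7) = 2, d(8) = 4, d(9) = 3, d(10) = 4, d(11) = 2, d(12) = 6, d(13) = 2, d(14) = 4, d(15) = 4, d(16) = 5, d(17) = 2, d(18) = 6, d(19) = 2, d(20) = 6, d(21) = 4, d(22) = 4, d(23) = 2, d(24) = 8, d(25) = 3, d(26) = 4, d(27) = 4, d(28) = 6, d(29) = 2, d(30) = 8, d(31) = 2, d(32) = 6, d(33) = 4, d(34) = 4, d(35) = 4, d(36) = 9, d(37) = 2, d(38) = 4, d(39) = 4, d(40) = 8, d(41) = 2, d(42) = 8, d(43) = 2, d(44) = 6, d(45) = 6, d(46) = 4, d(47) = 2, d(48) = 10, d(49) = 3, d(50) = 6, d(51) = 4, d(52) = 6, d(53) = 2, d(54) = 8, d(55) = 4, d(56) = 8, d(57) = 4, d(58) = 4, d(59) = 2, d(60) = 12, d(61) = 2, d(62) = 4, d(63) = 6, d(64) = 7, d(65) = 4, d(66) = 8, d(67) = 2, d(68) = 6, d(69) = 4, d(70) = 8, d(71) = 2, d(72) = 12, d(73) = 2, d(74) = 4, d(75) = 6, d(76) = 6, d(77) = 4, d(78) = 8, d(79) = 2, d(80) = 10, d(81) = 5, d(82) = 4, d(83) = 2, d(84) = 12, d(85) = 4, d(86) = 4, d(87) = 4, d(88) = 8, d(89) = 2, d(90) = 12, d(91) = 4, d(92) = 6, d(93) = 4, d(94) = 4, d(95) = 4, d(96) = 12, d(97) = 2, d(98) = 6, d(99) = 6, d(100) = 9, d(101) = 2, d(102) = 8, d(103) = 2, d(104) = 8. Summing all 104 values: 502. (Dirichlet's divisor formula: Σ_{n ≤ x} d(n) = x ln(x) + (2γ − 1) x + O(√x). For x = 104, the asymptotic estimate is ≈ 499.08.)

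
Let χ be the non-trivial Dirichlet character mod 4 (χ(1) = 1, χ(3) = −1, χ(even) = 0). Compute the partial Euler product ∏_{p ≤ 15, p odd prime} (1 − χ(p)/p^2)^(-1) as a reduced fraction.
∏ = 143143/156160

The odd primes p ≤ 15 are [3, 5, 7, 11, 13]. For each, χ(p) = 1 if p ≡ 1 mod 4, χ(p) = −1 if p ≡ 3 mod 4. Taking (1 − χ(p)/p^2)^(-1) = p^2/(p^2 − χ(p)): (1 − (-1)/3^2)^(-1) · (1 − (1)/5^2)^(-1) · (1 − (-1)/7^2)^(-1) · (1 − (-1)/11^2)^(-1) · (1 − (1)/13^2)^(-1) = 143143/156160.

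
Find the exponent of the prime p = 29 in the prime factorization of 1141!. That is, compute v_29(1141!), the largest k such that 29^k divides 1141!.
v_29(1141!) = 40

Legendre's formula: v_p(n!) = Σ_{k ≥ 1} ⌊n / p^k⌋. For p = 29, n = 1141, the terms are:
  ⌊1141/29^1⌋ = ⌊1141/29⌋ = 39
  ⌊1141/29^2⌋ = ⌊1141/841⌋ = 1
(the next term ⌊1141/29^3⌋ = 0, terminating the sum). Summing: v_29(1141!) = 39 + 1 = 40.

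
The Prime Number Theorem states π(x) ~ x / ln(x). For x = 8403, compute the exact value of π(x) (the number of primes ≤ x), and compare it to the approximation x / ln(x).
π(8403) = 1051;  x/ln(x) ≈ 929.91;  relative error ≈ 11.52%.

Directly count primes up to 8403: π(8403) = 1051. The PNT approximation gives 8403/ln(8403) ≈ 8403/9.03634 ≈ 929.91. Relative error (π(x) − x/ln(x)) / π(x) ≈ 11.52%; the approximation is known to undercount slightly (Li(x) is a better estimate).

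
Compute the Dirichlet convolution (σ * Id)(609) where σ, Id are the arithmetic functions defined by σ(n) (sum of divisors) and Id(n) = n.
(σ * Id)(609) = 6195

Divisors of 609: [1, 3, 7, 21, 29, 87, 203, 609]. For each d | 609:
  d = 1: σ(1) · Id(609/1) = 1 · 609 = 609
  d = 3: σ(3) · Id(609/3) = 4 · 203 = 812
  d = 7: σ(7) · Id(609/7) = 8 · 87 = 696
  d = 21: σ(21) · Id(609/21) = 32 · 29 = 928
  d = 29: σ(29) · Id(609/29) = 30 · 21 = 630
  d = 87: σ(87) · Id(609/87) = 120 · 7 = 840
  d = 203: σ(203) · Id(609/203) = 240 · 3 = 720
  d = 609: σ(609) · Id(609/609) = 960 · 1 = 960
Summing: (σ * Id)(609) = 609 + 812 + 696 + 928 + 630 + 840 + 720 + 960 = 6195.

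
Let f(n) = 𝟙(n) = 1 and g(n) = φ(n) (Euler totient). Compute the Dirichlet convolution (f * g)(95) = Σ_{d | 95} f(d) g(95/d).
(𝟙 * φ)(95) = 95

Divisors of 95: [1, 5, 19, 95]. For each d | 95:
  d = 1: 𝟙(1) · φ(95/1) = 1 · 72 = 72
  d = 5: 𝟙(5) · φ(95/5) = 1 · 18 = 18
  d = 19: 𝟙(19) · φ(95/19) = 1 · 4 = 4
  d = 95: 𝟙(95) · φ(95/95) = 1 · 1 = 1
Summing: (𝟙 * φ)(95) = 72 + 18 + 4 + 1 = 95.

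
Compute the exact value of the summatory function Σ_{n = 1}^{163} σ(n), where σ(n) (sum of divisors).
Σ_{n ≤ 163} σ(n) = 21873

Compute σ(n) for each 1 ≤ n ≤ 163: σ(1) = 1, σ(2) = 3, σ(3) = 4, σ(4) = 7, σ(5) = 6, σ(6) = 12, σ(7) = 8, σ(8) = 15, σ(9) = 13, σ(10) = 18, σ(11) = 12, σ(12) = 28, σ(13) = 14, σ(14) = 24, σ(15) = 24, σ(16) = 31, σ(17) = 18, σ(18) = 39, σ(19) = 20, σ(20) = 42, σ(21) = 32, σ(22) = 36, σ(23) = 24, σ(24) = 60, σ(25) = 31, σ(26) = 42, σ(27) = 40, σ(28) = 56, σ(29) = 30, σ(30) = 72, σ(31) = 32, σ(32) = 63, σ(33) = 48, σ(34) = 54, σ(35) = 48, σ(36) = 91, σ(37) = 38, σ(38) = 60, σ(39) = 56, σ(40) = 90, σ(41) = 42, σ(42) = 96, σ(43) = 44, σ(44) = 84, σ(45) = 78, σ(46) = 72, σ(47) = 48, σ(48) = 124, σ(49) = 57, σ(50) = 93, σ(51) = 72, σ(52) = 98, σ(53) = 54, σ(54) = 120, σ(55) = 72, σ(56) = 120, σ(57) = 80, σ(58) = 90, σ(59) = 60, σ(60) = 168, σ(61) = 62, σ(62) = 96, σ(63) = 104, σ(64) = 127, σ(65) = 84, σ(66) = 144, σ(67) = 68, σ(68) = 126, σ(69) = 96, σ(70) = 144, σ(71) = 72, σ(72) = 195, σ(73) = 74, σ(74) = 114, σ(75) = 124, σ(76) = 140, σ(77) = 96, σ(78) = 168, σ(79) = 80, σ(80) = 186, σ(81) = 121, σ(82) = 126, σ(83) = 84, σ(84) = 224, σ(85) = 108, σ(86) = 132, σ(87) = 120, σ(88) = 180, σ(89) = 90, σ(90) = 234, σ(91) = 112, σ(92) = 168, σ(93) = 128, σ(94) = 144, σ(95) = 120, σ(96) = 252, σ(97) = 98, σ(98) = 171, σ(99) = 156, σ(100) = 217, σ(101) = 102, σ(102) = 216, σ(103) = 104, σ(104) = 210, σ(105) = 192, σ(106) = 162, σ(107) = 108, σ(108) = 280, σ(109) = 110, σ(110) = 216, σ(111) = 152, σ(112) = 248, σ(113) = 114, σ(114) = 240, σ(115) = 144, σ(116) = 210, σ(117) = 182, σ(118) = 180, σ(119) = 144, σ(120) = 360, σ(121) = 133, σ(122) = 186, σ(123) = 168, σ(124) = 224, σ(125) = 156, σ(126) = 312, σ(127) = 128, σ(128) = 255, σ(129) = 176, σ(130) = 252, σ(131) = 132, σ(132) = 336, σ(133) = 160, σ(134) = 204, σ(135) = 240, σ(136) = 270, σ(137) = 138, σ(138) = 288, σ(139) = 140, σ(140) = 336, σ(141) = 192, σ(142) = 216, σ(143) = 168, σ(144) = 403, σ(145) = 180, σ(146) = 222, σ(147) = 228, σ(148) = 266, σ(149) = 150, σ(150) = 372, σ(151) = 152, σ(152) = 300, σ(153) = 234, σ(154) = 288, σ(155) = 192, σ(156) = 392, σ(157) = 158, σ(158) = 240, σ(159) = 216, σ(160) = 378, σ(161) = 192, σ(162) = 363, σ(163) = 164. Summing all 163 values: 21873. (Average order: Σ_{n ≤ x} σ(n) ~ (π²/12) x². For x = 163, (π²/12)·163² ≈ 21852.13.)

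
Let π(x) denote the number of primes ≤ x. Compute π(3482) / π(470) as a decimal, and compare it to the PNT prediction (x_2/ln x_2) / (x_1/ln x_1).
π(3482)/π(470) = 487/91 ≈ 5.3516;  PNT prediction ≈ 5.5893.

π(470) = 91 and π(3482) = 487, so π(3482)/π(470) ≈ 5.3516. The PNT-predicted ratio is (3482/ln(3482)) / (470/ln(470)) ≈ 5.5893. The two agree to within a few percent, as expected.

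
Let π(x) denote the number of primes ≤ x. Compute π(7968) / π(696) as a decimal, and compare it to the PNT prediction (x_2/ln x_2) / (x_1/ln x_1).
π(7968)/π(696) = 1006/125 ≈ 8.0480;  PNT prediction ≈ 8.3415.

π(696) = 125 and π(7968) = 1006, so π(7968)/π(696) ≈ 8.0480. The PNT-predicted ratio is (7968/ln(7968)) / (696/ln(696)) ≈ 8.3415. The two agree to within a few percent, as expected.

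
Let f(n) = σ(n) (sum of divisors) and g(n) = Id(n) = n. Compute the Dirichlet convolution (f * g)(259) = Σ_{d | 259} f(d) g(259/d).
(σ * Id)(259) = 1125

Divisors of 259: [1, 7, 37, 259]. For each d | 259:
  d = 1: σ(1) · Id(259/1) = 1 · 259 = 259
  d = 7: σ(7) · Id(259/7) = 8 · 37 = 296
  d = 37: σ(37) · Id(259/37) = 38 · 7 = 266
  d = 259: σ(259) · Id(259/259) = 304 · 1 = 304
Summing: (σ * Id)(259) = 259 + 296 + 266 + 304 = 1125.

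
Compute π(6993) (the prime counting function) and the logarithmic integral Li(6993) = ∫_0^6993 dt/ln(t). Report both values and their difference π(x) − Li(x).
π(6993) = 899;  Li(6993) ≈ 913.54;  π(x) − Li(x) ≈ -14.54.

Direct count of primes ≤ 6993 gives π(6993) = 899. Numerical evaluation of the logarithmic integral gives Li(6993) ≈ 913.54. The difference π(x) − Li(x) ≈ -14.54 is typically negative for small/moderate x (Li(x) overestimates), though Littlewood's theorem shows this sign changes infinitely often.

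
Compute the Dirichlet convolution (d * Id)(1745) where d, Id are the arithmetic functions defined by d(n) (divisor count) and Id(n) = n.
(d * Id)(1745) = 2457

Divisors of 1745: [1, 5, 349, 1745]. For each d | 1745:
  d = 1: d(1) · Id(1745/1) = 1 · 1745 = 1745
  d = 5: d(5) · Id(1745/5) = 2 · 349 = 698
  d = 349: d(349) · Id(1745/349) = 2 · 5 = 10
  d = 1745: d(1745) · Id(1745/1745) = 4 · 1 = 4
Summing: (d * Id)(1745) = 1745 + 698 + 10 + 4 = 2457.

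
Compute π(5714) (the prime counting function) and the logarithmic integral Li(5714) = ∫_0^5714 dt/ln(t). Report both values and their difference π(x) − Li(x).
π(5714) = 752;  Li(5714) ≈ 767.45;  π(x) − Li(x) ≈ -15.45.

Direct count of primes ≤ 5714 gives π(5714) = 752. Numerical evaluation of the logarithmic integral gives Li(5714) ≈ 767.45. The difference π(x) − Li(x) ≈ -15.45 is typically negative for small/moderate x (Li(x) overestimates), though Littlewood's theorem shows this sign changes infinitely often.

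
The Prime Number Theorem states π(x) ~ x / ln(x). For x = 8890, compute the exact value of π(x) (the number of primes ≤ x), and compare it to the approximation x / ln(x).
π(8890) = 1107;  x/ln(x) ≈ 977.71;  relative error ≈ 11.68%.

Directly count primes up to 8890: π(8890) = 1107. The PNT approximation gives 8890/ln(8890) ≈ 8890/9.09268 ≈ 977.71. Relative error (π(x) − x/ln(x)) / π(x) ≈ 11.68%; the approximation is known to undercount slightly (Li(x) is a better estimate).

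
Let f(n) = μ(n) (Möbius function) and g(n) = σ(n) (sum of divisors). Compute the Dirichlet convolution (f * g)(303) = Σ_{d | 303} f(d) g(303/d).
(μ * σ)(303) = 303

Divisors of 303: [1, 3, 101, 303]. For each d | 303:
  d = 1: μ(1) · σ(303/1) = 1 · 408 = 408
  d = 3: μ(3) · σ(303/3) = -1 · 102 = -102
  d = 101: μ(101) · σ(303/101) = -1 · 4 = -4
  d = 303: μ(303) · σ(303/303) = 1 · 1 = 1
Summing: (μ * σ)(303) = 408 + -102 + -4 + 1 = 303.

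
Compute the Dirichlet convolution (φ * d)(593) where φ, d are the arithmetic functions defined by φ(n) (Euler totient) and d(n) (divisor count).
(φ * d)(593) = 594

Divisors of 593: [1, 593]. For each d | 593:
  d = 1: φ(1) · d(593/1) = 1 · 2 = 2
  d = 593: φ(593) · d(593/593) = 592 · 1 = 592
Summing: (φ * d)(593) = 2 + 592 = 594.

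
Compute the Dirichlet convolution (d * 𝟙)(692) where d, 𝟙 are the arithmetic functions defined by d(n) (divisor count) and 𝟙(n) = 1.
(d * 𝟙)(692) = 18

Divisors of 692: [1, 2, 4, 173, 346, 692]. For each d | 692:
  d = 1: d(1) · 𝟙(692/1) = 1 · 1 = 1
  d = 2: d(2) · 𝟙(692/2) = 2 · 1 = 2
  d = 4: d(4) · 𝟙(692/4) = 3 · 1 = 3
  d = 173: d(173) · 𝟙(692/173) = 2 · 1 = 2
  d = 346: d(346) · 𝟙(692/346) = 4 · 1 = 4
  d = 692: d(692) · 𝟙(692/692) = 6 · 1 = 6
Summing: (d * 𝟙)(692) = 1 + 2 + 3 + 2 + 4 + 6 = 18.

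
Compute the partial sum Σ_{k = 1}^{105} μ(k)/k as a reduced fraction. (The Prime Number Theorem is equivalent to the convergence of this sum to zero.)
Σ μ(k)/k = -8915416487220473705412024884245769093/1142134453758344198700310554223440876010

Values of μ(k) for 1 ≤ k ≤ 105: μ(1) = 1, μ(2) = -1, μ(3) = -1, μ(5) = -1, μ(6) = 1, μ(7) = -1, μ(10) = 1, μ(11) = -1, μ(13) = -1, μ(14) = 1, μ(15) = 1, μ(17) = -1, μ(19) = -1, μ(21) = 1, μ(22) = 1, μ(23) = -1, μ(26) = 1, μ(29) = -1, μ(30) = -1, μ(31) = -1, μ(33) = 1, μ(34) = 1, μ(35) = 1, μ(37) = -1, μ(38) = 1, μ(39) = 1, μ(41) = -1, μ(42) = -1, μ(43) = -1, μ(46) = 1, μ(47) = -1, μ(51) = 1, μ(53) = -1, μ(55) = 1, μ(57) = 1, μ(58) = 1, μ(59) = -1, μ(61) = -1, μ(62) = 1, μ(65) = 1, μ(66) = -1, μ(67) = -1, μ(69) = 1, μ(70) = -1, μ(71) = -1, μ(73) = -1, μ(74) = 1, μ(77) = 1, μ(78) = -1, μ(79) = -1, μ(82) = 1, μ(83) = -1, μ(85) = 1, μ(86) = 1, μ(87) = 1, μ(89) = -1, μ(91) = 1, μ(93) = 1, μ(94) = 1, μ(95) = 1, μ(97) = -1, μ(101) = -1, μ(102) = -1, μ(103) = -1, μ(105) = -1, with μ = 0 on non-squarefree integers. Summing μ(k)/k for k where μ(k) ≠ 0 gives -8915416487220473705412024884245769093/1142134453758344198700310554223440876010 ≈ -0.0078. (PNT ⟺ this sum → 0 as n → ∞.)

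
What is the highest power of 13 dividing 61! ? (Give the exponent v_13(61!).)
v_13(61!) = 4

Legendre's formula: v_p(n!) = Σ_{k ≥ 1} ⌊n / p^k⌋. For p = 13, n = 61, the terms are:
  ⌊61/13^1⌋ = ⌊61/13⌋ = 4
(the next term ⌊61/13^2⌋ = 0, terminating the sum). Summing: v_13(61!) = 4 = 4.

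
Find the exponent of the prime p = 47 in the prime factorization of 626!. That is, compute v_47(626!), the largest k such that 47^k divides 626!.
v_47(626!) = 13

Legendre's formula: v_p(n!) = Σ_{k ≥ 1} ⌊n / p^k⌋. For p = 47, n = 626, the terms are:
  ⌊626/47^1⌋ = ⌊626/47⌋ = 13
(the next term ⌊626/47^2⌋ = 0, terminating the sum). Summing: v_47(626!) = 13 = 13.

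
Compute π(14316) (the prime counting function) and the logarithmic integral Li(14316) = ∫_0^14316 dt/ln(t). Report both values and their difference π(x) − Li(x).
π(14316) = 1678;  Li(14316) ≈ 1705.32;  π(x) − Li(x) ≈ -27.32.

Direct count of primes ≤ 14316 gives π(14316) = 1678. Numerical evaluation of the logarithmic integral gives Li(14316) ≈ 1705.32. The difference π(x) − Li(x) ≈ -27.32 is typically negative for small/moderate x (Li(x) overestimates), though Littlewood's theorem shows this sign changes infinitely often.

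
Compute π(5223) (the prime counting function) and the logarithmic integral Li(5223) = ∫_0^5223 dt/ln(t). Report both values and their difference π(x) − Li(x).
π(5223) = 693;  Li(5223) ≈ 710.40;  π(x) − Li(x) ≈ -17.40.

Direct count of primes ≤ 5223 gives π(5223) = 693. Numerical evaluation of the logarithmic integral gives Li(5223) ≈ 710.40. The difference π(x) − Li(x) ≈ -17.40 is typically negative for small/moderate x (Li(x) overestimates), though Littlewood's theorem shows this sign changes infinitely often.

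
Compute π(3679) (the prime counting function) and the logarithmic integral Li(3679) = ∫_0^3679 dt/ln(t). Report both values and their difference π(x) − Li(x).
π(3679) = 514;  Li(3679) ≈ 526.47;  π(x) − Li(x) ≈ -12.47.

Direct count of primes ≤ 3679 gives π(3679) = 514. Numerical evaluation of the logarithmic integral gives Li(3679) ≈ 526.47. The difference π(x) − Li(x) ≈ -12.47 is typically negative for small/moderate x (Li(x) overestimates), though Littlewood's theorem shows this sign changes infinitely often.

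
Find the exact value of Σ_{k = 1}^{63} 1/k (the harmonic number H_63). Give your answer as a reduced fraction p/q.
H_63 = 310559566510213034489743057/65681493561267903750631200

Direct summation: H_63 = 1 + 1/2 + ... + 1/63. The least common denominator is lcm(1, ..., 63) = 591133442051411133755680800; over this denominator the numerator is 591133442051411133755680800 + 295566721025705566877840400 + 197044480683803711251893600 + 147783360512852783438920200 + 118226688410282226751136160 + 98522240341901855625946800 + 84447634578773019107954400 + 73891680256426391719460100 + 65681493561267903750631200 + 59113344205141113375568080 + 53739403822855557614152800 + 49261120170950927812973400 + 45471803234723933365821600 + 42223817289386509553977200 + 39408896136760742250378720 + 36945840128213195859730050 + 34772555414788890220922400 + 32840746780633951875315600 + 31112286423758480723983200 + 29556672102570556687784040 + 28149211526257673035984800 + 26869701911427778807076400 + 25701454002235266685029600 + 24630560085475463906486700 + 23645337682056445350227232 + 22735901617361966682910800 + 21893831187089301250210400 + 21111908644693254776988600 + 20383911794876245991575200 + 19704448068380371125189360 + 19068820711335843024376800 + 18472920064106597929865025 + 17913134607618519204717600 + 17386277707394445110461200 + 16889526915754603821590880 + 16420373390316975937657800 + 15976579514903003615018400 + 15556143211879240361991600 + 15157267744907977788607200 + 14778336051285278343892020 + 14417888830522222774528800 + 14074605763128836517992400 + 13747289350032817064085600 + 13434850955713889403538200 + 13136298712253580750126240 + 12850727001117633342514800 + 12577307277689598590546400 + 12315280042737731953243350 + 12063947796967574158279200 + 11822668841028222675113616 + 11590851804929630073640800 + 11367950808680983341455400 + 11153461170781342146333600 + 10946915593544650625105200 + 10747880764571111522830560 + 10555954322346627388494300 + 10370762141252826907994400 + 10191955897438122995787600 + 10019210882227307351791200 + 9852224034190185562594680 + 9690712164777231700912800 + 9534410355667921512188400 + 9383070508752557678661600 = 2795036098591917310407687513, so H_63 = 2795036098591917310407687513/591133442051411133755680800; reducing by gcd(2795036098591917310407687513, 591133442051411133755680800) = 9 gives 310559566510213034489743057/65681493561267903750631200 ≈ 4.72827. (The PNT-adjacent estimate ln(63) + γ ≈ 4.72035 matches within O(1/n).)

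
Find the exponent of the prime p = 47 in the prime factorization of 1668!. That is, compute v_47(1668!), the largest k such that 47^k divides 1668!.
v_47(1668!) = 35

Legendre's formula: v_p(n!) = Σ_{k ≥ 1} ⌊n / p^k⌋. For p = 47, n = 1668, the terms are:
  ⌊1668/47^1⌋ = ⌊1668/47⌋ = 35
(the next term ⌊1668/47^2⌋ = 0, terminating the sum). Summing: v_47(1668!) = 35 = 35.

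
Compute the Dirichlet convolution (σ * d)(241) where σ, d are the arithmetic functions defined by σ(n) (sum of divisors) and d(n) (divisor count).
(σ * d)(241) = 244

Divisors of 241: [1, 241]. For each d | 241:
  d = 1: σ(1) · d(241/1) = 1 · 2 = 2
  d = 241: σ(241) · d(241/241) = 242 · 1 = 242
Summing: (σ * d)(241) = 2 + 242 = 244.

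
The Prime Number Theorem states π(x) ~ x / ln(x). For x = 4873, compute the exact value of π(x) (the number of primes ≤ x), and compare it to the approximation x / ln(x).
π(4873) = 652;  x/ln(x) ≈ 573.87;  relative error ≈ 11.98%.

Directly count primes up to 4873: π(4873) = 652. The PNT approximation gives 4873/ln(4873) ≈ 4873/8.49147 ≈ 573.87. Relative error (π(x) − x/ln(x)) / π(x) ≈ 11.98%; the approximation is known to undercount slightly (Li(x) is a better estimate).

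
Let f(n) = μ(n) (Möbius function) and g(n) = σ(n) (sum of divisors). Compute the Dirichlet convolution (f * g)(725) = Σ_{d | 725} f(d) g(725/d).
(μ * σ)(725) = 725

Divisors of 725: [1, 5, 25, 29, 145, 725]. For each d | 725:
  d = 1: μ(1) · σ(725/1) = 1 · 930 = 930
  d = 5: μ(5) · σ(725/5) = -1 · 180 = -180
  d = 25: μ(25) · σ(725/25) = 0 · 30 = 0
  d = 29: μ(29) · σ(725/29) = -1 · 31 = -31
  d = 145: μ(145) · σ(725/145) = 1 · 6 = 6
  d = 725: μ(725) · σ(725/725) = 0 · 1 = 0
Summing: (μ * σ)(725) = 930 + -180 + 0 + -31 + 6 + 0 = 725.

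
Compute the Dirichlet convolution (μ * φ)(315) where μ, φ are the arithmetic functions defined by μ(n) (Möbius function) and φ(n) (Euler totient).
(μ * φ)(315) = 60

Divisors of 315: [1, 3, 5, 7, 9, 15, 21, 35, 45, 63, 105, 315]. For each d | 315:
  d = 1: μ(1) · φ(315/1) = 1 · 144 = 144
  d = 3: μ(3) · φ(315/3) = -1 · 48 = -48
  d = 5: μ(5) · φ(315/5) = -1 · 36 = -36
  d = 7: μ(7) · φ(315/7) = -1 · 24 = -24
  d = 9: μ(9) · φ(315/9) = 0 · 24 = 0
  d = 15: μ(15) · φ(315/15) = 1 · 12 = 12
  d = 21: μ(21) · φ(315/21) = 1 · 8 = 8
  d = 35: μ(35) · φ(315/35) = 1 · 6 = 6
  d = 45: μ(45) · φ(315/45) = 0 · 6 = 0
  d = 63: μ(63) · φ(315/63) = 0 · 4 = 0
  d = 105: μ(105) · φ(315/105) = -1 · 2 = -2
  d = 315: μ(315) · φ(315/315) = 0 · 1 = 0
Summing: (μ * φ)(315) = 144 + -48 + -36 + -24 + 0 + 12 + 8 + 6 + 0 + 0 + -2 + 0 = 60.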